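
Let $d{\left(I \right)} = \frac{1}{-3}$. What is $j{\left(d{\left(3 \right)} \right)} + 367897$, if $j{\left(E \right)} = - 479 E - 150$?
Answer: $\frac{1103720}{3} \approx 3.6791 \cdot 10^{5}$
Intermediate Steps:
$d{\left(I \right)} = - \frac{1}{3}$
$j{\left(E \right)} = -150 - 479 E$
$j{\left(d{\left(3 \right)} \right)} + 367897 = \left(-150 - - \frac{479}{3}\right) + 367897 = \left(-150 + \frac{479}{3}\right) + 367897 = \frac{29}{3} + 367897 = \frac{1103720}{3}$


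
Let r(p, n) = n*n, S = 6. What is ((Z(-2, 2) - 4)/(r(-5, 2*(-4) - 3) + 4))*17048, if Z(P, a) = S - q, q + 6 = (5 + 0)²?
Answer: -289816/125 ≈ -2318.5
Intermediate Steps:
q = 19 (q = -6 + (5 + 0)² = -6 + 5² = -6 + 25 = 19)
Z(P, a) = -13 (Z(P, a) = 6 - 1*19 = 6 - 19 = -13)
r(p, n) = n²
((Z(-2, 2) - 4)/(r(-5, 2*(-4) - 3) + 4))*17048 = ((-13 - 4)/((2*(-4) - 3)² + 4))*17048 = -17/((-8 - 3)² + 4)*17048 = -17/((-11)² + 4)*17048 = -17/(121 + 4)*17048 = -17/125*17048 = -289816/125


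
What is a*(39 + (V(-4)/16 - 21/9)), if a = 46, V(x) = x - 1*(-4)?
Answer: 5060/3 ≈ 1686.7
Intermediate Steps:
V(x) = 4 + x (V(x) = x + 4 = 4 + x)
a*(39 + (V(-4)/16 - 21/9)) = 46*(39 + ((4 - 4)/16 - 21/9)) = 46*(39 + (0*(1/16) - 21*⅑)) = 46*(39 + (0 - 7/3)) = 46*(39 - 7/3) = 46*(110/3) = 5060/3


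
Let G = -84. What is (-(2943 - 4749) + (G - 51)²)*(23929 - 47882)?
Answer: -479802543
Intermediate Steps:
(-(2943 - 4749) + (G - 51)²)*(23929 - 47882) = (-(2943 - 4749) + (-84 - 51)²)*(23929 - 47882) = (-1*(-1806) + (-135)²)*(-23953) = (1806 + 18225)*(-23953) = 20031*(-23953) = -479802543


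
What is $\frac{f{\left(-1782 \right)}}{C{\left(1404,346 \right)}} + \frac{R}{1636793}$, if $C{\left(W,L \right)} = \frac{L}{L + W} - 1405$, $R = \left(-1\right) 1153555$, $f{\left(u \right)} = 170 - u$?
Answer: $- \frac{2106797278555}{1005974614593} \approx -2.0943$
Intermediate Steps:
$R = -1153555$
$C{\left(W,L \right)} = -1405 + \frac{L}{L + W}$ ($C{\left(W,L \right)} = \frac{L}{L + W} - 1405 = -1405 + \frac{L}{L + W}$)
$\frac{f{\left(-1782 \right)}}{C{\left(1404,346 \right)}} + \frac{R}{1636793} = \frac{170 - -1782}{\frac{1}{346 + 1404} \left(\left(-1405\right) 1404 - 485784\right)} - \frac{1153555}{1636793} = \frac{170 + 1782}{\frac{1}{1750} \left(-1972620 - 485784\right)} - \frac{1153555}{1636793} = \frac{1952}{\frac{1}{1750} \left(-2458404\right)} - \frac{1153555}{1636793} = \frac{1952}{- \frac{1229202}{875}} - \frac{1153555}{1636793} = 1952 \left(- \frac{875}{1229202}\right) - \frac{1153555}{1636793} = - \frac{854000}{614601} - \frac{1153555}{1636793} = - \frac{2106797278555}{1005974614593}$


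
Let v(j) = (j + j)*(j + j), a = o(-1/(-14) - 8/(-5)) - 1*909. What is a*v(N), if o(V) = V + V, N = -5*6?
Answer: -22822560/7 ≈ -3.2604e+6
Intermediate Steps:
N = -30
o(V) = 2*V
a = -31698/35 (a = 2*(-1/(-14) - 8/(-5)) - 1*909 = 2*(-1*(-1/14) - 8*(-⅕)) - 909 = 2*(1/14 + 8/5) - 909 = 2*(117/70) - 909 = 117/35 - 909 = -31698/35 ≈ -905.66)
v(j) = 4*j² (v(j) = (2*j)*(2*j) = 4*j²)
a*v(N) = -126792*(-30)²/35 = -126792*900/35 = -31698/35*3600 = -22822560/7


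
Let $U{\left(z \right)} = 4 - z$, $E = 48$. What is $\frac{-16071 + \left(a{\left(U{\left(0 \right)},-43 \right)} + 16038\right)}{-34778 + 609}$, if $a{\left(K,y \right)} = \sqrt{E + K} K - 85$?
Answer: $\frac{118}{34169} - \frac{8 \sqrt{13}}{34169} \approx 0.0026093$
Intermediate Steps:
$a{\left(K,y \right)} = -85 + K \sqrt{48 + K}$ ($a{\left(K,y \right)} = \sqrt{48 + K} K - 85 = K \sqrt{48 + K} - 85 = -85 + K \sqrt{48 + K}$)
$\frac{-16071 + \left(a{\left(U{\left(0 \right)},-43 \right)} + 16038\right)}{-34778 + 609} = \frac{-16071 + \left(\left(-85 + \left(4 - 0\right) \sqrt{48 + \left(4 - 0\right)}\right) + 16038\right)}{-34778 + 609} = \frac{-16071 + \left(\left(-85 + \left(4 + 0\right) \sqrt{48 + \left(4 + 0\right)}\right) + 16038\right)}{-34169} = \left(-16071 + \left(\left(-85 + 4 \sqrt{48 + 4}\right) + 16038\right)\right) \left(- \frac{1}{34169}\right) = \left(-16071 + \left(\left(-85 + 4 \sqrt{52}\right) + 16038\right)\right) \left(- \frac{1}{34169}\right) = \left(-16071 + \left(\left(-85 + 4 \cdot 2 \sqrt{13}\right) + 16038\right)\right) \left(- \frac{1}{34169}\right) = \left(-16071 + \left(\left(-85 + 8 \sqrt{13}\right) + 16038\right)\right) \left(- \frac{1}{34169}\right) = \left(-16071 + \left(15953 + 8 \sqrt{13}\right)\right) \left(- \frac{1}{34169}\right) = \left(-118 + 8 \sqrt{13}\right) \left(- \frac{1}{34169}\right) = \frac{118}{34169} - \frac{8 \sqrt{13}}{34169}$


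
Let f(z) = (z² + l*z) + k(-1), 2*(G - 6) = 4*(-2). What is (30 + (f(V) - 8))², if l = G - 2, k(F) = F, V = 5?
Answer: 2116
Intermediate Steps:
G = 2 (G = 6 + (4*(-2))/2 = 6 + (½)*(-8) = 6 - 4 = 2)
l = 0 (l = 2 - 2 = 0)
f(z) = -1 + z² (f(z) = (z² + 0*z) - 1 = (z² + 0) - 1 = z² - 1 = -1 + z²)
(30 + (f(V) - 8))² = (30 + ((-1 + 5²) - 8))² = (30 + ((-1 + 25) - 8))² = (30 + (24 - 8))² = (30 + 16)² = 46² = 2116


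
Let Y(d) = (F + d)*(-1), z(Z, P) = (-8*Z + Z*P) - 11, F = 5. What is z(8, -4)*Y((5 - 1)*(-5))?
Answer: -1605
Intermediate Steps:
z(Z, P) = -11 - 8*Z + P*Z (z(Z, P) = (-8*Z + P*Z) - 11 = -11 - 8*Z + P*Z)
Y(d) = -5 - d (Y(d) = (5 + d)*(-1) = -5 - d)
z(8, -4)*Y((5 - 1)*(-5)) = (-11 - 8*8 - 4*8)*(-5 - (5 - 1)*(-5)) = (-11 - 64 - 32)*(-5 - 4*(-5)) = -107*(-5 - 1*(-20)) = -107*(-5 + 20) = -107*15 = -1605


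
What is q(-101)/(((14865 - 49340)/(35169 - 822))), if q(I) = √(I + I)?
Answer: -34347*I*√202/34475 ≈ -14.16*I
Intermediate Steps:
q(I) = √2*√I (q(I) = √(2*I) = √2*√I)
q(-101)/(((14865 - 49340)/(35169 - 822))) = (√2*√(-101))/(((14865 - 49340)/(35169 - 822))) = (√2*(I*√101))/((-34475/34347)) = (I*√202)/((-34475*1/34347)) = (I*√202)/(-34475/34347) = (I*√202)*(-34347/34475) = -34347*I*√202/34475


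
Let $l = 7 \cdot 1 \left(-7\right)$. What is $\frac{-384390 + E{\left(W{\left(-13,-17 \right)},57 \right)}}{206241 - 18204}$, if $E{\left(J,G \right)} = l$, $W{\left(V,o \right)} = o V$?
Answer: $- \frac{384439}{188037} \approx -2.0445$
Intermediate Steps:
$l = -49$ ($l = 7 \left(-7\right) = -49$)
$W{\left(V,o \right)} = V o$
$E{\left(J,G \right)} = -49$
$\frac{-384390 + E{\left(W{\left(-13,-17 \right)},57 \right)}}{206241 - 18204} = \frac{-384390 - 49}{206241 - 18204} = - \frac{384439}{188037}$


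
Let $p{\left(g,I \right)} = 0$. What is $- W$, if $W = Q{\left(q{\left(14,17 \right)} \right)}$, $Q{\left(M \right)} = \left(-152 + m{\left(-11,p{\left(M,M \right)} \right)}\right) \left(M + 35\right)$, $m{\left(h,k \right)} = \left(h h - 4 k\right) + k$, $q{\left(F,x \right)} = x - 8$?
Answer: $1364$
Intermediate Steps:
$q{\left(F,x \right)} = -8 + x$ ($q{\left(F,x \right)} = x - 8 = -8 + x$)
$m{\left(h,k \right)} = h^{2} - 3 k$ ($m{\left(h,k \right)} = \left(h^{2} - 4 k\right) + k = h^{2} - 3 k$)
$Q{\left(M \right)} = -1085 - 31 M$ ($Q{\left(M \right)} = \left(-152 + \left(\left(-11\right)^{2} - 0\right)\right) \left(M + 35\right) = \left(-152 + \left(121 + 0\right)\right) \left(35 + M\right) = \left(-152 + 121\right) \left(35 + M\right) = - 31 \left(35 + M\right) = -1085 - 31 M$)
$W = -1364$ ($W = -1085 - 31 \left(-8 + 17\right) = -1085 - 279 = -1364$)
$- W = \left(-1\right) \left(-1364\right) = 1364$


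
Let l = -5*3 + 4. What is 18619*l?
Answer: -204809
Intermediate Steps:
l = -11 (l = -15 + 4 = -11)
18619*l = 18619*(-11) = -204809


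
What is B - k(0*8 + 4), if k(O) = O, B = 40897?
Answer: 40893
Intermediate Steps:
B - k(0*8 + 4) = 40897 - (0*8 + 4) = 40897 - (0 + 4) = 40897 - 1*4 = 40897 - 4 = 40893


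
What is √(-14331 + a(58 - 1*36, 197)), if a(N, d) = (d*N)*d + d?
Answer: 84*√119 ≈ 916.33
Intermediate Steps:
a(N, d) = d + N*d² (a(N, d) = (N*d)*d + d = N*d² + d = d + N*d²)
√(-14331 + a(58 - 1*36, 197)) = √(-14331 + 197*(1 + (58 - 1*36)*197)) = √(-14331 + 197*(1 + (58 - 36)*197)) = √(-14331 + 197*(1 + 22*197)) = √(-14331 + 197*(1 + 4334)) = √(-14331 + 197*4335) = √(-14331 + 853995) = √839664 = 84*√119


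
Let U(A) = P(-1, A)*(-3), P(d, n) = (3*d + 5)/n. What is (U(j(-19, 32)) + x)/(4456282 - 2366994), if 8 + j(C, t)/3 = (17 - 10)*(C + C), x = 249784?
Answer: 34220409/286232456 ≈ 0.11955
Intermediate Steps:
j(C, t) = -24 + 42*C (j(C, t) = -24 + 3*((17 - 10)*(C + C)) = -24 + 3*(7*(2*C)) = -24 + 3*(14*C) = -24 + 42*C)
P(d, n) = (5 + 3*d)/n
U(A) = -6/A (U(A) = ((5 + 3*(-1))/A)*(-3) = ((5 - 3)/A)*(-3) = (2/A)*(-3) = -6/A)
(U(j(-19, 32)) + x)/(4456282 - 2366994) = (-6/(-24 + 42*(-19)) + 249784)/(4456282 - 2366994) = (-6/(-24 - 798) + 249784)/2089288 = (-6/(-822) + 249784)*(1/2089288) = (-6*(-1/822) + 249784)*(1/2089288) = (1/137 + 249784)*(1/2089288) = (34220409/137)*(1/2089288) = 34220409/286232456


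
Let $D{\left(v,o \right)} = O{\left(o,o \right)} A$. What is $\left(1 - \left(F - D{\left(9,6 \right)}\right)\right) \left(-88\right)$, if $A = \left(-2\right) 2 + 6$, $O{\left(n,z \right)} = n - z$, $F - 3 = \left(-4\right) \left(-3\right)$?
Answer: $1232$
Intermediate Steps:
$F = 15$ ($F = 3 - -12 = 3 + 12 = 15$)
$A = 2$ ($A = -4 + 6 = 2$)
$D{\left(v,o \right)} = 0$ ($D{\left(v,o \right)} = \left(o - o\right) 2 = 0 \cdot 2 = 0$)
$\left(1 - \left(F - D{\left(9,6 \right)}\right)\right) \left(-88\right) = \left(1 + \left(0 - 15\right)\right) \left(-88\right) = \left(1 - 15\right) \left(-88\right) = \left(-14\right) \left(-88\right) = 1232$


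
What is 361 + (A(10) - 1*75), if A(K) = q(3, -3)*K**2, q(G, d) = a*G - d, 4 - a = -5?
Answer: 3286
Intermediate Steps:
a = 9 (a = 4 - 1*(-5) = 4 + 5 = 9)
q(G, d) = -d + 9*G (q(G, d) = 9*G - d = -d + 9*G)
A(K) = 30*K**2 (A(K) = (-1*(-3) + 9*3)*K**2 = (3 + 27)*K**2 = 30*K**2)
361 + (A(10) - 1*75) = 361 + (30*10**2 - 1*75) = 361 + (30*100 - 75) = 361 + (3000 - 75) = 361 + 2925 = 3286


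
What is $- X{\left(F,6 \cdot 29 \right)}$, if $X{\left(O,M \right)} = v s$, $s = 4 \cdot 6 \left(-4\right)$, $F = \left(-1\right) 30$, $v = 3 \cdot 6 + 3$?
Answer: $2016$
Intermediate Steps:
$v = 21$ ($v = 18 + 3 = 21$)
$F = -30$
$s = -96$ ($s = 24 \left(-4\right) = -96$)
$X{\left(O,M \right)} = -2016$ ($X{\left(O,M \right)} = 21 \left(-96\right) = -2016$)
$- X{\left(F,6 \cdot 29 \right)} = \left(-1\right) \left(-2016\right) = 2016$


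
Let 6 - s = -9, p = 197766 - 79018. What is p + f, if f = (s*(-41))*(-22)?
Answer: 132278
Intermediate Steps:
p = 118748
s = 15 (s = 6 - 1*(-9) = 6 + 9 = 15)
f = 13530 (f = (15*(-41))*(-22) = -615*(-22) = 13530)
p + f = 118748 + 13530 = 132278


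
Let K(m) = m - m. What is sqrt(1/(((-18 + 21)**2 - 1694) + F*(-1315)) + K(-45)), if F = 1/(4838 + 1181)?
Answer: sqrt(80273888679790)/13336748410 ≈ 0.00067180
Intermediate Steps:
K(m) = 0
F = 1/6019 ≈ 0.00016614
sqrt(1/(((-18 + 21)**2 - 1694) + F*(-1315)) + K(-45)) = sqrt(1/((((-18 + 21)**2 - 1694) + 1/6019)*(-1315)) + 0) = sqrt(-1/1315/((3**2 - 1694) + 1/6019) + 0) = sqrt(-1/1315/((9 - 1694) + 1/6019) + 0) = sqrt(-1/1315/(-1685 + 1/6019) + 0) = sqrt(-1/1315/(-10142014/6019) + 0) = sqrt(-6019/10142014*(-1/1315) + 0) = sqrt(6019/13336748410 + 0) = sqrt(6019/13336748410) = sqrt(80273888679790)/13336748410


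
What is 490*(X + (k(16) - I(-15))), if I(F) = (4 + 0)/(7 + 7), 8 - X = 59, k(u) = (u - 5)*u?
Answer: 61110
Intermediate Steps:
k(u) = u*(-5 + u) (k(u) = (-5 + u)*u = u*(-5 + u))
X = -51 (X = 8 - 1*59 = 8 - 59 = -51)
I(F) = 2/7 (I(F) = 4/14 = 4*(1/14) = 2/7)
490*(X + (k(16) - I(-15))) = 490*(-51 + (16*(-5 + 16) - 1*2/7)) = 490*(-51 + (16*11 - 2/7)) = 490*(-51 + (176 - 2/7)) = 490*(-51 + 1230/7) = 490*(873/7) = 61110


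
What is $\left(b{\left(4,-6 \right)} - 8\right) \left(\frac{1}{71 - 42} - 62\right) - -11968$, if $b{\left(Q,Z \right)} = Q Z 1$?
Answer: $\frac{404576}{29} \approx 13951.0$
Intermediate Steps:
$b{\left(Q,Z \right)} = Q Z$
$\left(b{\left(4,-6 \right)} - 8\right) \left(\frac{1}{71 - 42} - 62\right) - -11968 = \left(4 \left(-6\right) - 8\right) \left(\frac{1}{71 - 42} - 62\right) - -11968 = \left(-24 - 8\right) \left(\frac{1}{29} - 62\right) + 11968 = - 32 \left(\frac{1}{29} - 62\right) + 11968 = \left(-32\right) \left(- \frac{1797}{29}\right) + 11968 = \frac{57504}{29} + 11968 = \frac{404576}{29}$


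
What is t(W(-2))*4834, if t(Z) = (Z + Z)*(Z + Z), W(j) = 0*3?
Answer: 0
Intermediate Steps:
W(j) = 0
t(Z) = 4*Z**2 (t(Z) = (2*Z)*(2*Z) = 4*Z**2)
t(W(-2))*4834 = (4*0**2)*4834 = (4*0)*4834 = 0*4834 = 0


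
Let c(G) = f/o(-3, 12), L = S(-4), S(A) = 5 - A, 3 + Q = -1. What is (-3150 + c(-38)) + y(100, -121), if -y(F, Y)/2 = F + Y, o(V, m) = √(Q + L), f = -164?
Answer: -3108 - 164*√5/5 ≈ -3181.3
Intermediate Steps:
Q = -4 (Q = -3 - 1 = -4)
L = 9 (L = 5 - 1*(-4) = 5 + 4 = 9)
o(V, m) = √5 (o(V, m) = √(-4 + 9) = √5)
c(G) = -164*√5/5
y(F, Y) = -2*F - 2*Y (y(F, Y) = -2*(F + Y) = -2*F - 2*Y)
(-3150 + c(-38)) + y(100, -121) = (-3150 - 164*√5/5) + (-2*100 - 2*(-121)) = (-3150 - 164*√5/5) + (-200 + 242) = (-3150 - 164*√5/5) + 42 = -3108 - 164*√5/5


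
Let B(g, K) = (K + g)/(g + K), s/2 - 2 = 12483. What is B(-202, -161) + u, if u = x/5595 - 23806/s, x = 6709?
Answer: 17403631/13970715 ≈ 1.2457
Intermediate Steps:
s = 24970 (s = 4 + 2*12483 = 4 + 24966 = 24970)
B(g, K) = 1 (B(g, K) = (K + g)/(K + g) = 1)
u = 3432916/13970715 (u = 6709/5595 - 23806/24970 = 6709*(1/5595) - 23806*1/24970 = 6709/5595 - 11903/12485 = 3432916/13970715 ≈ 0.24572)
B(-202, -161) + u = 1 + 3432916/13970715 = 17403631/13970715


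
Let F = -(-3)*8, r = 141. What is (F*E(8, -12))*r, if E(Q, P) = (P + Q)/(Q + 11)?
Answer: -13536/19 ≈ -712.42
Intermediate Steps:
F = 24 (F = -1*(-24) = 24)
E(Q, P) = (P + Q)/(11 + Q)
(F*E(8, -12))*r = (24*((-12 + 8)/(11 + 8)))*141 = (24*(-4/19))*141 = -96/19*141 = -13536/19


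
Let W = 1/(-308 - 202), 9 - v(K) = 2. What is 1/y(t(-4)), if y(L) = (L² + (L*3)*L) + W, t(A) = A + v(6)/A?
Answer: 1020/134893 ≈ 0.0075615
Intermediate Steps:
v(K) = 7 (v(K) = 9 - 1*2 = 9 - 2 = 7)
W = -1/510 (W = 1/(-510) = -1/510 ≈ -0.0019608)
t(A) = A + 7/A
y(L) = -1/510 + 4*L² (y(L) = (L² + (L*3)*L) - 1/510 = (L² + (3*L)*L) - 1/510 = (L² + 3*L²) - 1/510 = 4*L² - 1/510 = -1/510 + 4*L²)
1/y(t(-4)) = 1/(-1/510 + 4*(-4 + 7/(-4))²) = 1/(-1/510 + 4*(-4 + 7*(-¼))²) = 1/(-1/510 + 4*(-4 - 7/4)²) = 1/(-1/510 + 4*(-23/4)²) = 1/(-1/510 + 4*(529/16)) = 1/(-1/510 + 529/4) = 1/(134893/1020) = 1020/134893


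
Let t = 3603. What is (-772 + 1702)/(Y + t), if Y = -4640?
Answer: -930/1037 ≈ -0.89682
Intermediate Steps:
(-772 + 1702)/(Y + t) = (-772 + 1702)/(-4640 + 3603) = 930/(-1037) = 930*(-1/1037) = -930/1037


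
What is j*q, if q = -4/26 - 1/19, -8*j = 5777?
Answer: 294627/1976 ≈ 149.10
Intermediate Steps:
j = -5777/8 (j = -⅛*5777 = -5777/8 ≈ -722.13)
q = -51/247 (q = -4*1/26 - 1*1/19 = -2/13 - 1/19 = -51/247 ≈ -0.20648)
j*q = -5777/8*(-51/247) = 294627/1976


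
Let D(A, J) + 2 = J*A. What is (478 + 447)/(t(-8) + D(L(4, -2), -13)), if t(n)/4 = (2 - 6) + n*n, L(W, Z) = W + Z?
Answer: 925/212 ≈ 4.3632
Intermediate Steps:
t(n) = -16 + 4*n**2 (t(n) = 4*((2 - 6) + n*n) = 4*(-4 + n**2) = -16 + 4*n**2)
D(A, J) = -2 + A*J (D(A, J) = -2 + J*A = -2 + A*J)
(478 + 447)/(t(-8) + D(L(4, -2), -13)) = (478 + 447)/((-16 + 4*(-8)**2) + (-2 + (4 - 2)*(-13))) = 925/((-16 + 4*64) + (-2 + 2*(-13))) = 925/((-16 + 256) + (-2 - 26)) = 925/(240 - 28) = 925/212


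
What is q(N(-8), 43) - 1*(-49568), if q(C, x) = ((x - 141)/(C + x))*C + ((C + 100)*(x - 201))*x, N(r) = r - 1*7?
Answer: -1055739/2 ≈ -5.2787e+5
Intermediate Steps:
N(r) = -7 + r (N(r) = r - 7 = -7 + r)
q(C, x) = C*(-141 + x)/(C + x) + x*(-201 + x)*(100 + C) (q(C, x) = ((-141 + x)/(C + x))*C + ((100 + C)*(-201 + x))*x = ((-141 + x)/(C + x))*C + ((-201 + x)*(100 + C))*x = C*(-141 + x)/(C + x) + x*(-201 + x)*(100 + C))
q(N(-8), 43) - 1*(-49568) = (-20100*43**2 - 141*(-7 - 8) + 100*43**3 + (-7 - 8)*43**3 + (-7 - 8)**2*43**2 - 20099*(-7 - 8)*43 - 201*43*(-7 - 8)**2 - 101*(-7 - 8)*43**2)/((-7 - 8) + 43) - 1*(-49568) = (-20100*1849 - 141*(-15) + 100*79507 - 15*79507 + (-15)**2*1849 - 20099*(-15)*43 - 201*43*(-15)**2 - 101*(-15)*1849)/(-15 + 43) + 49568 = (-37164900 + 2115 + 7950700 - 1192605 + 225*1849 + 12963855 - 201*43*225 + 2801235)/28 + 49568 = (-37164900 + 2115 + 7950700 - 1192605 + 416025 + 12963855 - 1944675 + 2801235)/28 + 49568 = (1/28)*(-16168250) + 49568 = -1154875/2 + 49568 = -1055739/2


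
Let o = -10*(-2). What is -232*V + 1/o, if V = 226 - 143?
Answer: -385119/20 ≈ -19256.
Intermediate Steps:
o = 20
V = 83
-232*V + 1/o = -232*83 + 1/20 = -19256 + 1/20 = -385119/20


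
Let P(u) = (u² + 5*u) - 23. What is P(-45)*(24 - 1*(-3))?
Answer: 47979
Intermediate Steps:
P(u) = -23 + u² + 5*u
P(-45)*(24 - 1*(-3)) = (-23 + (-45)² + 5*(-45))*(24 - 1*(-3)) = (-23 + 2025 - 225)*(24 + 3) = 1777*27 = 47979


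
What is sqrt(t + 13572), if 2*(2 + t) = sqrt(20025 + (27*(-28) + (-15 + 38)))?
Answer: sqrt(13570 + sqrt(4823)) ≈ 116.79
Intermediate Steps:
t = -2 + sqrt(4823) (t = -2 + sqrt(20025 + (27*(-28) + (-15 + 38)))/2 = -2 + sqrt(20025 + (-756 + 23))/2 = -2 + sqrt(20025 - 733)/2 = -2 + sqrt(19292)/2 = -2 + (2*sqrt(4823))/2 = -2 + sqrt(4823) ≈ 67.448)
sqrt(t + 13572) = sqrt((-2 + sqrt(4823)) + 13572) = sqrt(13570 + sqrt(4823))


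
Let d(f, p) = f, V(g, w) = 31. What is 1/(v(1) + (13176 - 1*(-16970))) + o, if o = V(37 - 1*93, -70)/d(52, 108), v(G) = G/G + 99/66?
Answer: 1869311/3135444 ≈ 0.59619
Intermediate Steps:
v(G) = 5/2 (v(G) = 1 + 99*(1/66) = 1 + 3/2 = 5/2)
o = 31/52 ≈ 0.59615
1/(v(1) + (13176 - 1*(-16970))) + o = 1/(5/2 + (13176 - 1*(-16970))) + 31/52 = 1/(5/2 + (13176 + 16970)) + 31/52 = 1/(5/2 + 30146) + 31/52 = 1/(60297/2) + 31/52 = 2/60297 + 31/52 = 1869311/3135444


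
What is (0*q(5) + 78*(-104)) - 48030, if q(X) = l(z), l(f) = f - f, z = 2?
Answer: -56142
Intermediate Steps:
l(f) = 0
q(X) = 0
(0*q(5) + 78*(-104)) - 48030 = (0*0 + 78*(-104)) - 48030 = (0 - 8112) - 48030 = -8112 - 48030 = -56142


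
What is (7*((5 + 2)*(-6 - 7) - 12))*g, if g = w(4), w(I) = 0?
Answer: 0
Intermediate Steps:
g = 0
(7*((5 + 2)*(-6 - 7) - 12))*g = (7*((5 + 2)*(-6 - 7) - 12))*0 = (7*(7*(-13) - 12))*0 = (7*(-91 - 12))*0 = (7*(-103))*0 = -721*0 = 0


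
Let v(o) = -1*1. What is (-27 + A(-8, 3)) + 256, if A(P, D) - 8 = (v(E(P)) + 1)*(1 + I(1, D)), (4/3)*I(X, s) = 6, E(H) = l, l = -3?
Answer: 237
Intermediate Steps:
E(H) = -3
I(X, s) = 9/2 (I(X, s) = (¾)*6 = 9/2)
v(o) = -1
A(P, D) = 8 (A(P, D) = 8 + (-1 + 1)*(1 + 9/2) = 8 + 0*(11/2) = 8 + 0 = 8)
(-27 + A(-8, 3)) + 256 = (-27 + 8) + 256 = -19 + 256 = 237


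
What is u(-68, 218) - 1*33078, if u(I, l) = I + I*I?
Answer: -28522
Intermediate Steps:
u(I, l) = I + I²
u(-68, 218) - 1*33078 = -68*(1 - 68) - 1*33078 = -68*(-67) - 33078 = 4556 - 33078 = -28522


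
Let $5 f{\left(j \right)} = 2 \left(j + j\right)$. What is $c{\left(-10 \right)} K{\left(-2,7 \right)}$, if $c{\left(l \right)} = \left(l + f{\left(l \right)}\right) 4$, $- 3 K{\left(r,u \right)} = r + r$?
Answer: $-96$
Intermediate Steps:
$f{\left(j \right)} = \frac{4 j}{5}$ ($f{\left(j \right)} = \frac{2 \left(j + j\right)}{5} = \frac{2 \cdot 2 j}{5} = \frac{4 j}{5}$)
$K{\left(r,u \right)} = - \frac{2 r}{3}$ ($K{\left(r,u \right)} = - \frac{r + r}{3} = - \frac{2 r}{3}$)
$c{\left(l \right)} = \frac{36 l}{5}$ ($c{\left(l \right)} = \left(l + \frac{4 l}{5}\right) 4 = \frac{9 l}{5} \cdot 4 = \frac{36 l}{5}$)
$c{\left(-10 \right)} K{\left(-2,7 \right)} = \frac{36}{5} \left(-10\right) \left(\left(- \frac{2}{3}\right) \left(-2\right)\right) = \left(-72\right) \frac{4}{3} = -96$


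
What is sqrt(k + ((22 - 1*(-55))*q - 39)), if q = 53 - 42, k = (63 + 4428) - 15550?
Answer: 3*I*sqrt(1139) ≈ 101.25*I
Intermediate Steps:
k = -11059 (k = 4491 - 15550 = -11059)
q = 11
sqrt(k + ((22 - 1*(-55))*q - 39)) = sqrt(-11059 + ((22 - 1*(-55))*11 - 39)) = sqrt(-11059 + ((22 + 55)*11 - 39)) = sqrt(-11059 + (77*11 - 39)) = sqrt(-11059 + (847 - 39)) = sqrt(-11059 + 808) = sqrt(-10251) = 3*I*sqrt(1139)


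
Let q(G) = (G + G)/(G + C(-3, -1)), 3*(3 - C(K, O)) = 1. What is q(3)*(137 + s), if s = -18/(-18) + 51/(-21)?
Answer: 17082/119 ≈ 143.55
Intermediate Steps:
C(K, O) = 8/3 (C(K, O) = 3 - ⅓*1 = 3 - ⅓ = 8/3)
q(G) = 2*G/(8/3 + G) (q(G) = (G + G)/(G + 8/3) = (2*G)/(8/3 + G) = 2*G/(8/3 + G))
s = -10/7 (s = -18*(-1/18) + 51*(-1/21) = 1 - 17/7 = -10/7 ≈ -1.4286)
q(3)*(137 + s) = (6*3/(8 + 3*3))*(137 - 10/7) = (6*3/(8 + 9))*(949/7) = (6*3/17)*(949/7) = (6*3*(1/17))*(949/7) = (18/17)*(949/7) = 17082/119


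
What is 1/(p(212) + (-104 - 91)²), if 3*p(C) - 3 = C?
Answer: 3/114290 ≈ 2.6249e-5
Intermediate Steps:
p(C) = 1 + C/3
1/(p(212) + (-104 - 91)²) = 1/((1 + (⅓)*212) + (-104 - 91)²) = 1/((1 + 212/3) + (-195)²) = 1/(215/3 + 38025) = 1/(114290/3) = 3/114290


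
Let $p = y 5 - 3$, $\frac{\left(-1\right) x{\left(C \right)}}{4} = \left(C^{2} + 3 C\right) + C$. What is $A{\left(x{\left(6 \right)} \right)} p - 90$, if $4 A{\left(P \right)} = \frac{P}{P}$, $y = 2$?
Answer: $- \frac{353}{4} \approx -88.25$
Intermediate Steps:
$x{\left(C \right)} = - 16 C - 4 C^{2}$ ($x{\left(C \right)} = - 4 \left(\left(C^{2} + 3 C\right) + C\right) = - 4 \left(C^{2} + 4 C\right) = - 16 C - 4 C^{2}$)
$A{\left(P \right)} = \frac{1}{4}$ ($A{\left(P \right)} = \frac{P \frac{1}{P}}{4} = \frac{1}{4} \cdot 1 = \frac{1}{4}$)
$p = 7$ ($p = 2 \cdot 5 - 3 = 10 - 3 = 7$)
$A{\left(x{\left(6 \right)} \right)} p - 90 = \frac{1}{4} \cdot 7 - 90 = \frac{7}{4} - 90 = - \frac{353}{4}$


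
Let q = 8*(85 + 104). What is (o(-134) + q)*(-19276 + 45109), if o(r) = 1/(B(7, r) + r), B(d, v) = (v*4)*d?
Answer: 151785175623/3886 ≈ 3.9059e+7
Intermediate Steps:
B(d, v) = 4*d*v (B(d, v) = (4*v)*d = 4*d*v)
o(r) = 1/(29*r) (o(r) = 1/(4*7*r + r) = 1/(28*r + r) = 1/(29*r))
q = 1512 (q = 8*189 = 1512)
(o(-134) + q)*(-19276 + 45109) = ((1/29)/(-134) + 1512)*(-19276 + 45109) = ((1/29)*(-1/134) + 1512)*25833 = (-1/3886 + 1512)*25833 = (5875631/3886)*25833 = 151785175623/3886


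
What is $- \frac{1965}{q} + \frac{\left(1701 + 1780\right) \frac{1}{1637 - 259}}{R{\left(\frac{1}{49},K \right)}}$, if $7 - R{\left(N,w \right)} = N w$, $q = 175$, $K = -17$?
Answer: $- \frac{7559581}{694512} \approx -10.885$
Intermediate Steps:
$R{\left(N,w \right)} = 7 - N w$
$- \frac{1965}{q} + \frac{\left(1701 + 1780\right) \frac{1}{1637 - 259}}{R{\left(\frac{1}{49},K \right)}} = - \frac{1965}{175} + \frac{\left(1701 + 1780\right) \frac{1}{1637 - 259}}{7 - \frac{1}{49} \left(-17\right)} = \left(-1965\right) \frac{1}{175} + \frac{3481 \cdot \frac{1}{1378}}{7 - \frac{1}{49} \left(-17\right)} = - \frac{393}{35} + \frac{3481 \cdot \frac{1}{1378}}{7 + \frac{17}{49}} = - \frac{393}{35} + \frac{3481}{1378 \cdot \frac{360}{49}} = - \frac{393}{35} + \frac{3481}{1378} \cdot \frac{49}{360} = - \frac{393}{35} + \frac{170569}{496080} = - \frac{7559581}{694512}$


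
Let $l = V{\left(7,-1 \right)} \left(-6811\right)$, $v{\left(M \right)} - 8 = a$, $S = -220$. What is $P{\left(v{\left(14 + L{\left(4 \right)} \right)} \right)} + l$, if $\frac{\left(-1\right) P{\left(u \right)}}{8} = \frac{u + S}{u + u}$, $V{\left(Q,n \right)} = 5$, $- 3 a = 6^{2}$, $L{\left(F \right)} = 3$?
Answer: $-34279$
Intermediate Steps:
$a = -12$ ($a = - \frac{6^{2}}{3} = \left(- \frac{1}{3}\right) 36 = -12$)
$v{\left(M \right)} = -4$ ($v{\left(M \right)} = 8 - 12 = -4$)
$P{\left(u \right)} = - \frac{4 \left(-220 + u\right)}{u}$ ($P{\left(u \right)} = - 8 \frac{u - 220}{u + u} = - 8 \frac{-220 + u}{2 u} = - \frac{4 \left(-220 + u\right)}{u}$)
$l = -34055$ ($l = 5 \left(-6811\right) = -34055$)
$P{\left(v{\left(14 + L{\left(4 \right)} \right)} \right)} + l = \left(-4 + \frac{880}{-4}\right) - 34055 = \left(-4 + 880 \left(- \frac{1}{4}\right)\right) - 34055 = \left(-4 - 220\right) - 34055 = -224 - 34055 = -34279$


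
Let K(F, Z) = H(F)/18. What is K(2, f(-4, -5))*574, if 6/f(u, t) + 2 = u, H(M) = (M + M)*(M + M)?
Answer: 4592/9 ≈ 510.22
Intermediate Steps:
H(M) = 4*M² (H(M) = (2*M)*(2*M) = 4*M²)
f(u, t) = 6/(-2 + u)
K(F, Z) = 2*F²/9 (K(F, Z) = (4*F²)/18 = (4*F²)*(1/18) = 2*F²/9)
K(2, f(-4, -5))*574 = ((2/9)*2²)*574 = ((2/9)*4)*574 = (8/9)*574 = 4592/9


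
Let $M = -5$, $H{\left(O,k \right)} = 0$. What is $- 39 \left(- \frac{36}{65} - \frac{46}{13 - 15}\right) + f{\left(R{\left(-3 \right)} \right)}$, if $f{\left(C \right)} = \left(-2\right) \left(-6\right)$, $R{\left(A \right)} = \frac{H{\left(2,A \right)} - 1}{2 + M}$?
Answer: $- \frac{4317}{5} \approx -863.4$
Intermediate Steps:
$R{\left(A \right)} = \frac{1}{3}$ ($R{\left(A \right)} = \frac{0 - 1}{2 - 5} = - \frac{1}{-3} = \left(-1\right) \left(- \frac{1}{3}\right) = \frac{1}{3}$)
$f{\left(C \right)} = 12$
$- 39 \left(- \frac{36}{65} - \frac{46}{13 - 15}\right) + f{\left(R{\left(-3 \right)} \right)} = - 39 \left(- \frac{36}{65} - \frac{46}{13 - 15}\right) + 12 = - 39 \left(\left(-36\right) \frac{1}{65} - \frac{46}{-2}\right) + 12 = - 39 \left(- \frac{36}{65} - -23\right) + 12 = - 39 \left(- \frac{36}{65} + 23\right) + 12 = \left(-39\right) \frac{1459}{65} + 12 = - \frac{4377}{5} + 12 = - \frac{4317}{5}$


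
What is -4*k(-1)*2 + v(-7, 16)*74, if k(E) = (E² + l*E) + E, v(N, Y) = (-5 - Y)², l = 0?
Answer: 32634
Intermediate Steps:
k(E) = E + E² (k(E) = (E² + 0*E) + E = (E² + 0) + E = E² + E = E + E²)
-4*k(-1)*2 + v(-7, 16)*74 = -(-4)*(1 - 1)*2 + (5 + 16)²*74 = -(-4)*0*2 + 21²*74 = -4*0*2 + 441*74 = 0*2 + 32634 = 0 + 32634 = 32634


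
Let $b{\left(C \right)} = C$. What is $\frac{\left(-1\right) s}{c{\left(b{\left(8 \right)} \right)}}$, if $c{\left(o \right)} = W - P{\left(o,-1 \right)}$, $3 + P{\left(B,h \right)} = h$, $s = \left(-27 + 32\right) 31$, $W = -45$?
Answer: $\frac{155}{41} \approx 3.7805$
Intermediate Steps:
$s = 155$ ($s = 5 \cdot 31 = 155$)
$P{\left(B,h \right)} = -3 + h$
$c{\left(o \right)} = -41$ ($c{\left(o \right)} = -45 - \left(-3 - 1\right) = -45 - -4 = -45 + 4 = -41$)
$\frac{\left(-1\right) s}{c{\left(b{\left(8 \right)} \right)}} = \frac{\left(-1\right) 155}{-41} = \left(-155\right) \left(- \frac{1}{41}\right) = \frac{155}{41}$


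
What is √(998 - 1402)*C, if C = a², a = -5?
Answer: 50*I*√101 ≈ 502.49*I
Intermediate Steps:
C = 25 (C = (-5)² = 25)
√(998 - 1402)*C = √(998 - 1402)*25 = √(-404)*25 = (2*I*√101)*25 = 50*I*√101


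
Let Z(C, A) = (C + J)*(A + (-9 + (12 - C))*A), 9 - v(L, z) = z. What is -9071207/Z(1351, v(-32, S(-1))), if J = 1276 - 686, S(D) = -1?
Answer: 9071207/26145270 ≈ 0.34695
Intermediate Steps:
v(L, z) = 9 - z
J = 590
Z(C, A) = (590 + C)*(A + A*(3 - C)) (Z(C, A) = (C + 590)*(A + (-9 + (12 - C))*A) = (590 + C)*(A + (3 - C)*A) = (590 + C)*(A + A*(3 - C)))
-9071207/Z(1351, v(-32, S(-1))) = -9071207*1/((9 - 1*(-1))*(2360 - 1*1351² - 586*1351)) = -9071207*1/((9 + 1)*(2360 - 1*1825201 - 791686)) = -9071207*1/(10*(2360 - 1825201 - 791686)) = -9071207/(10*(-2614527)) = -9071207/(-26145270) = -9071207*(-1/26145270) = 9071207/26145270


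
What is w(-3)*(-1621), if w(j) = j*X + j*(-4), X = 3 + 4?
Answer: 14589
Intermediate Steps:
X = 7
w(j) = 3*j (w(j) = j*7 + j*(-4) = 7*j - 4*j = 3*j)
w(-3)*(-1621) = (3*(-3))*(-1621) = -9*(-1621) = 14589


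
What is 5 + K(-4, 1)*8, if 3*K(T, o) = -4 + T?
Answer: -49/3 ≈ -16.333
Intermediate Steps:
K(T, o) = -4/3 + T/3 (K(T, o) = (-4 + T)/3 = -4/3 + T/3)
5 + K(-4, 1)*8 = 5 + (-4/3 + (1/3)*(-4))*8 = 5 + (-4/3 - 4/3)*8 = 5 - 8/3*8 = 5 - 64/3 = -49/3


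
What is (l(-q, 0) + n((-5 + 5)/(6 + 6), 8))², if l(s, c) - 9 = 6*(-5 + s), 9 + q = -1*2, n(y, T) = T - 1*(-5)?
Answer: 3364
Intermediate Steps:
n(y, T) = 5 + T (n(y, T) = T + 5 = 5 + T)
q = -11 (q = -9 - 1*2 = -9 - 2 = -11)
l(s, c) = -21 + 6*s (l(s, c) = 9 + 6*(-5 + s) = 9 + (-30 + 6*s) = -21 + 6*s)
(l(-q, 0) + n((-5 + 5)/(6 + 6), 8))² = ((-21 + 6*(-1*(-11))) + (5 + 8))² = ((-21 + 6*11) + 13)² = ((-21 + 66) + 13)² = (45 + 13)² = 58² = 3364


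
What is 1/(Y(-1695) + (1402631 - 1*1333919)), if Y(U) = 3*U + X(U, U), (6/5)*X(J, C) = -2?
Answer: 3/190876 ≈ 1.5717e-5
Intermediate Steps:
X(J, C) = -5/3 (X(J, C) = (⅚)*(-2) = -5/3)
Y(U) = -5/3 + 3*U (Y(U) = 3*U - 5/3 = -5/3 + 3*U)
1/(Y(-1695) + (1402631 - 1*1333919)) = 1/((-5/3 + 3*(-1695)) + (1402631 - 1*1333919)) = 1/((-5/3 - 5085) + (1402631 - 1333919)) = 1/(-15260/3 + 68712) = 1/(190876/3) = 3/190876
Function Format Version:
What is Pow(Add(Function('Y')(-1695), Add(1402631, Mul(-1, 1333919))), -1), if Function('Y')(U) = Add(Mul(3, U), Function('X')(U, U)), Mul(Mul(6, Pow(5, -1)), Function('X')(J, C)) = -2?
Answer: Rational(3, 190876) ≈ 1.5717e-5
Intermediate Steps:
Function('X')(J, C) = Rational(-5, 3) (Function('X')(J, C) = Mul(Rational(5, 6), -2) = Rational(-5, 3))
Function('Y')(U) = Add(Rational(-5, 3), Mul(3, U)) (Function('Y')(U) = Add(Mul(3, U), Rational(-5, 3)) = Add(Rational(-5, 3), Mul(3, U)))
Pow(Add(Function('Y')(-1695), Add(1402631, Mul(-1, 1333919))), -1) = Pow(Add(Add(Rational(-5, 3), Mul(3, -1695)), Add(1402631, Mul(-1, 1333919))), -1) = Pow(Add(Add(Rational(-5, 3), -5085), Add(1402631, -1333919)), -1) = Pow(Add(Rational(-15260, 3), 68712), -1) = Pow(Rational(190876, 3), -1) = Rational(3, 190876)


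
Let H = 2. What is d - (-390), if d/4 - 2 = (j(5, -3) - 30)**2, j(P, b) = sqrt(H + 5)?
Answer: 4026 - 240*sqrt(7) ≈ 3391.0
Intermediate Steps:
j(P, b) = sqrt(7) (j(P, b) = sqrt(2 + 5) = sqrt(7))
d = 8 + 4*(-30 + sqrt(7))**2 (d = 8 + 4*(sqrt(7) - 30)**2 = 8 + 4*(-30 + sqrt(7))**2 ≈ 3001.0)
d - (-390) = (3636 - 240*sqrt(7)) - (-390) = (3636 - 240*sqrt(7)) - 1*(-390) = (3636 - 240*sqrt(7)) + 390 = 4026 - 240*sqrt(7)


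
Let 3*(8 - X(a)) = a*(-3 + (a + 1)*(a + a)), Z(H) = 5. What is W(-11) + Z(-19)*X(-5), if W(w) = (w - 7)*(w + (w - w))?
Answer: 1639/3 ≈ 546.33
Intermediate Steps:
W(w) = w*(-7 + w) (W(w) = (-7 + w)*(w + 0) = (-7 + w)*w = w*(-7 + w))
X(a) = 8 - a*(-3 + 2*a*(1 + a))/3 (X(a) = 8 - a*(-3 + (a + 1)*(a + a))/3 = 8 - a*(-3 + (1 + a)*(2*a))/3 = 8 - a*(-3 + 2*a*(1 + a))/3)
W(-11) + Z(-19)*X(-5) = -11*(-7 - 11) + 5*(8 - 5 - ⅔*(-5)² - ⅔*(-5)³) = -11*(-18) + 5*(8 - 5 - ⅔*25 - ⅔*(-125)) = 198 + 5*(8 - 5 - 50/3 + 250/3) = 198 + 5*(209/3) = 198 + 1045/3 = 1639/3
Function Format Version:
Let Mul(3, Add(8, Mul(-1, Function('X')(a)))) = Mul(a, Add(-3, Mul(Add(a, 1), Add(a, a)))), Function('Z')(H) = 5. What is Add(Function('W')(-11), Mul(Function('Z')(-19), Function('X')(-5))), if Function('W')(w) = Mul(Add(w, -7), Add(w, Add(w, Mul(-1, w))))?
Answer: Rational(1639, 3) ≈ 546.33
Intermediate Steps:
Function('W')(w) = Mul(w, Add(-7, w)) (Function('W')(w) = Mul(Add(-7, w), Add(w, 0)) = Mul(Add(-7, w), w) = Mul(w, Add(-7, w)))
Function('X')(a) = Add(8, Mul(Rational(-1, 3), a, Add(-3, Mul(2, a, Add(1, a))))) (Function('X')(a) = Add(8, Mul(Rational(-1, 3), Mul(a, Add(-3, Mul(Add(a, 1), Add(a, a)))))) = Add(8, Mul(Rational(-1, 3), Mul(a, Add(-3, Mul(Add(1, a), Mul(2, a)))))) = Add(8, Mul(Rational(-1, 3), Mul(a, Add(-3, Mul(2, a, Add(1, a)))))) = Add(8, Mul(Rational(-1, 3), a, Add(-3, Mul(2, a, Add(1, a))))))
Add(Function('W')(-11), Mul(Function('Z')(-19), Function('X')(-5))) = Add(Mul(-11, Add(-7, -11)), Mul(5, Add(8, -5, Mul(Rational(-2, 3), Pow(-5, 2)), Mul(Rational(-2, 3), Pow(-5, 3))))) = Add(Mul(-11, -18), Mul(5, Add(8, -5, Mul(Rational(-2, 3), 25), Mul(Rational(-2, 3), -125)))) = Add(198, Mul(5, Add(8, -5, Rational(-50, 3), Rational(250, 3)))) = Add(198, Mul(5, Rational(209, 3))) = Add(198, Rational(1045, 3)) = Rational(1639, 3)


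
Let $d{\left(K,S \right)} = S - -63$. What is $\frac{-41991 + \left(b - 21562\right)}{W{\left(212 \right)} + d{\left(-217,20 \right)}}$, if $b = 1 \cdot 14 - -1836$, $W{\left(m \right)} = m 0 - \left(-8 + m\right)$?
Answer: $\frac{61703}{121} \approx 509.94$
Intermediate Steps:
$W{\left(m \right)} = 8 - m$ ($W{\left(m \right)} = 0 - \left(-8 + m\right) = 8 - m$)
$d{\left(K,S \right)} = 63 + S$ ($d{\left(K,S \right)} = S + 63 = 63 + S$)
$b = 1850$ ($b = 14 + 1836 = 1850$)
$\frac{-41991 + \left(b - 21562\right)}{W{\left(212 \right)} + d{\left(-217,20 \right)}} = \frac{-41991 + \left(1850 - 21562\right)}{\left(8 - 212\right) + \left(63 + 20\right)} = \frac{-41991 + \left(1850 - 21562\right)}{\left(8 - 212\right) + 83} = \frac{-41991 - 19712}{-204 + 83} = - \frac{61703}{-121} = \left(-61703\right) \left(- \frac{1}{121}\right) = \frac{61703}{121}$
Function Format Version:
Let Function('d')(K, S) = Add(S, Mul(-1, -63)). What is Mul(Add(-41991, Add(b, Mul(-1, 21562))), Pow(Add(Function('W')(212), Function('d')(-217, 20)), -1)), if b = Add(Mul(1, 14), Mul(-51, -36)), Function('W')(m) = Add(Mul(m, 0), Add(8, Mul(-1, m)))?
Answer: Rational(61703, 121) ≈ 509.94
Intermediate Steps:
Function('W')(m) = Add(8, Mul(-1, m)) (Function('W')(m) = Add(0, Add(8, Mul(-1, m))) = Add(8, Mul(-1, m)))
Function('d')(K, S) = Add(63, S) (Function('d')(K, S) = Add(S, 63) = Add(63, S))
b = 1850 (b = Add(14, 1836) = 1850)
Mul(Add(-41991, Add(b, Mul(-1, 21562))), Pow(Add(Function('W')(212), Function('d')(-217, 20)), -1)) = Mul(Add(-41991, Add(1850, Mul(-1, 21562))), Pow(Add(Add(8, Mul(-1, 212)), Add(63, 20)), -1)) = Mul(Add(-41991, Add(1850, -21562)), Pow(Add(Add(8, -212), 83), -1)) = Mul(Add(-41991, -19712), Pow(Add(-204, 83), -1)) = Mul(-61703, Pow(-121, -1)) = Mul(-61703, Rational(-1, 121)) = Rational(61703, 121)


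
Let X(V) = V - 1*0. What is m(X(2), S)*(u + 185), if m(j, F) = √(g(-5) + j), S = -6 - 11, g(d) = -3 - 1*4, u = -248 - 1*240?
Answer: -303*I*√5 ≈ -677.53*I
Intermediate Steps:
u = -488 (u = -248 - 240 = -488)
X(V) = V (X(V) = V + 0 = V)
g(d) = -7 (g(d) = -3 - 4 = -7)
S = -17
m(j, F) = √(-7 + j)
m(X(2), S)*(u + 185) = √(-7 + 2)*(-488 + 185) = √(-5)*(-303) = (I*√5)*(-303) = -303*I*√5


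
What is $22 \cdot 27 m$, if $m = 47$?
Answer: $27918$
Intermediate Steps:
$22 \cdot 27 m = 22 \cdot 27 \cdot 47 = 594 \cdot 47 = 27918$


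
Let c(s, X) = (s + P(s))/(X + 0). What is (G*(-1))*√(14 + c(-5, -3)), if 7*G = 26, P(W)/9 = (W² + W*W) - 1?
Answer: -26*I*√1182/21 ≈ -42.566*I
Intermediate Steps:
P(W) = -9 + 18*W² (P(W) = 9*((W² + W*W) - 1) = 9*((W² + W²) - 1) = 9*(2*W² - 1) = 9*(-1 + 2*W²) = -9 + 18*W²)
G = 26/7 (G = (⅐)*26 = 26/7 ≈ 3.7143)
c(s, X) = (-9 + s + 18*s²)/X (c(s, X) = (s + (-9 + 18*s²))/(X + 0) = (-9 + s + 18*s²)/X)
(G*(-1))*√(14 + c(-5, -3)) = ((26/7)*(-1))*√(14 + (-9 - 5 + 18*(-5)²)/(-3)) = -26*√(14 - (-9 - 5 + 18*25)/3)/7 = -26*√(14 - (-9 - 5 + 450)/3)/7 = -26*√(14 - ⅓*436)/7 = -26*√(14 - 436/3)/7 = -26*I*√1182/21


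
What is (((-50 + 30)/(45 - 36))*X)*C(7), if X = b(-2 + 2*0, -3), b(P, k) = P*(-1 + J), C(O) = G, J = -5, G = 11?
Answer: -880/3 ≈ -293.33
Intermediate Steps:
C(O) = 11
b(P, k) = -6*P (b(P, k) = P*(-1 - 5) = P*(-6) = -6*P)
X = 12 (X = -6*(-2 + 2*0) = -6*(-2 + 0) = -6*(-2) = 12)
(((-50 + 30)/(45 - 36))*X)*C(7) = (((-50 + 30)/(45 - 36))*12)*11 = (-20/9*12)*11 = (-20*⅑*12)*11 = -20/9*12*11 = -80/3*11 = -880/3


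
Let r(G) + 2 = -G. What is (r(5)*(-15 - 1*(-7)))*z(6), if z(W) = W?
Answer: 336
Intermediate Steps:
r(G) = -2 - G
(r(5)*(-15 - 1*(-7)))*z(6) = ((-2 - 1*5)*(-15 - 1*(-7)))*6 = ((-2 - 5)*(-15 + 7))*6 = -7*(-8)*6 = 56*6 = 336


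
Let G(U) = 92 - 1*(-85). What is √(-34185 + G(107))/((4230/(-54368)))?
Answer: -54368*I*√8502/2115 ≈ -2370.2*I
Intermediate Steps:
G(U) = 177 (G(U) = 92 + 85 = 177)
√(-34185 + G(107))/((4230/(-54368))) = √(-34185 + 177)/((4230/(-54368))) = √(-34008)/((4230*(-1/54368))) = (2*I*√8502)/(-2115/27184) = (2*I*√8502)*(-27184/2115) = -54368*I*√8502/2115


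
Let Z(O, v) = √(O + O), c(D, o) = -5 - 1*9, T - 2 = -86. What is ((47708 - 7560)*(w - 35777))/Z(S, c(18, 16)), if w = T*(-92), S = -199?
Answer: 563055626*I*√398/199 ≈ 5.6447e+7*I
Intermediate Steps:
T = -84 (T = 2 - 86 = -84)
c(D, o) = -14 (c(D, o) = -5 - 9 = -14)
w = 7728 (w = -84*(-92) = 7728)
Z(O, v) = √2*√O (Z(O, v) = √(2*O) = √2*√O)
((47708 - 7560)*(w - 35777))/Z(S, c(18, 16)) = ((47708 - 7560)*(7728 - 35777))/((√2*√(-199))) = (40148*(-28049))/((√2*(I*√199))) = -1126111252*(-I*√398/398) = -(-563055626)*I*√398/199 = 563055626*I*√398/199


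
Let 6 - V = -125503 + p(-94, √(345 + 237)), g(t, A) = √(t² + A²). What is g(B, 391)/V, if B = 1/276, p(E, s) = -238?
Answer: √11645863057/34706172 ≈ 0.0031094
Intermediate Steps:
B = 1/276 ≈ 0.0036232
g(t, A) = √(A² + t²)
V = 125747 (V = 6 - (-125503 - 238) = 6 - 1*(-125741) = 6 + 125741 = 125747)
g(B, 391)/V = √(391² + (1/276)²)/125747 = √(152881 + 1/76176)*(1/125747) = √(11645863057/76176)*(1/125747) = (√11645863057/276)*(1/125747) = √11645863057/34706172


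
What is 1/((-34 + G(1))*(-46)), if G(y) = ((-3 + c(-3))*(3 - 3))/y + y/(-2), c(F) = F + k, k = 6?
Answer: 1/1587 ≈ 0.00063012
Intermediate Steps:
c(F) = 6 + F (c(F) = F + 6 = 6 + F)
G(y) = -y/2 (G(y) = ((-3 + (6 - 3))*(3 - 3))/y + y/(-2) = ((-3 + 3)*0)/y + y*(-1/2) = (0*0)/y - y/2 = 0/y - y/2 = 0 - y/2 = -y/2)
1/((-34 + G(1))*(-46)) = 1/((-34 - 1/2*1)*(-46)) = 1/((-34 - 1/2)*(-46)) = 1/(-69/2*(-46)) = 1/1587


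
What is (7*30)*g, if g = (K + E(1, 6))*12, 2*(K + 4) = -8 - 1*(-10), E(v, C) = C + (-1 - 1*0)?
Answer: 5040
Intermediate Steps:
E(v, C) = -1 + C (E(v, C) = C + (-1 + 0) = C - 1 = -1 + C)
K = -3 (K = -4 + (-8 - 1*(-10))/2 = -4 + (-8 + 10)/2 = -4 + (1/2)*2 = -4 + 1 = -3)
g = 24 (g = (-3 + (-1 + 6))*12 = (-3 + 5)*12 = 2*12 = 24)
(7*30)*g = (7*30)*24 = 210*24 = 5040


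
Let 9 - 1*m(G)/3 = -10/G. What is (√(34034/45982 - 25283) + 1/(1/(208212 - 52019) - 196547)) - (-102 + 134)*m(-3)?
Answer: -16700400626273/30699265570 + 2*I*√3340962662019/22991 ≈ -544.0 + 159.0*I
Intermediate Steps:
m(G) = 27 + 30/G (m(G) = 27 - (-30)/G = 27 + 30/G)
(√(34034/45982 - 25283) + 1/(1/(208212 - 52019) - 196547)) - (-102 + 134)*m(-3) = (√(34034/45982 - 25283) + 1/(1/(208212 - 52019) - 196547)) - (-102 + 134)*(27 + 30/(-3)) = (√(34034*(1/45982) - 25283) + 1/(1/156193 - 196547)) - 32*(27 + 30*(-⅓)) = (√(17017/22991 - 25283) + 1/(1/156193 - 196547)) - 32*(27 - 10) = (√(-581264436/22991) + 1/(-30699265570/156193)) - 32*17 = (2*I*√3340962662019/22991 - 156193/30699265570) - 1*544 = (-156193/30699265570 + 2*I*√3340962662019/22991) - 544 = -16700400626273/30699265570 + 2*I*√3340962662019/22991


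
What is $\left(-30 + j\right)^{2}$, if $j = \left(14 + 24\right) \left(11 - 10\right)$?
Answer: $64$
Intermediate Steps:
$j = 38$ ($j = 38 \cdot 1 = 38$)
$\left(-30 + j\right)^{2} = \left(-30 + 38\right)^{2} = 8^{2} = 64$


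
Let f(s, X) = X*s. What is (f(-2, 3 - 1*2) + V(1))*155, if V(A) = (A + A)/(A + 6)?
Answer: -1860/7 ≈ -265.71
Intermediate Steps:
V(A) = 2*A/(6 + A) (V(A) = (2*A)/(6 + A) = 2*A/(6 + A))
(f(-2, 3 - 1*2) + V(1))*155 = ((3 - 1*2)*(-2) + 2*1/(6 + 1))*155 = ((3 - 2)*(-2) + 2*1/7)*155 = (1*(-2) + 2*1*(⅐))*155 = (-2 + 2/7)*155 = -12/7*155 = -1860/7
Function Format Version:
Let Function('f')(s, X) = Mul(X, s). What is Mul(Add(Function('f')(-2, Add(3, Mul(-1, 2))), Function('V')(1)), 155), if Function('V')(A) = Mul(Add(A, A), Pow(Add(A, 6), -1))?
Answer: Rational(-1860, 7) ≈ -265.71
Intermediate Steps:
Function('V')(A) = Mul(2, A, Pow(Add(6, A), -1)) (Function('V')(A) = Mul(Mul(2, A), Pow(Add(6, A), -1)) = Mul(2, A, Pow(Add(6, A), -1)))
Mul(Add(Function('f')(-2, Add(3, Mul(-1, 2))), Function('V')(1)), 155) = Mul(Add(Mul(Add(3, Mul(-1, 2)), -2), Mul(2, 1, Pow(Add(6, 1), -1))), 155) = Mul(Add(Mul(Add(3, -2), -2), Mul(2, 1, Pow(7, -1))), 155) = Mul(Add(Mul(1, -2), Mul(2, 1, Rational(1, 7))), 155) = Mul(Add(-2, Rational(2, 7)), 155) = Mul(Rational(-12, 7), 155) = Rational(-1860, 7)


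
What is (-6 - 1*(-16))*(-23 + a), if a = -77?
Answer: -1000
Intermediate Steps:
(-6 - 1*(-16))*(-23 + a) = (-6 - 1*(-16))*(-23 - 77) = (-6 + 16)*(-100) = 10*(-100) = -1000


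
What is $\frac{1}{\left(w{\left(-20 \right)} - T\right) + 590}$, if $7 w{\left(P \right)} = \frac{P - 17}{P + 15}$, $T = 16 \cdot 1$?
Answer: $\frac{35}{20127} \approx 0.001739$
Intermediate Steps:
$T = 16$
$w{\left(P \right)} = \frac{-17 + P}{7 \left(15 + P\right)}$ ($w{\left(P \right)} = \frac{\left(P - 17\right) \frac{1}{P + 15}}{7} = \frac{\left(-17 + P\right) \frac{1}{15 + P}}{7} = \frac{\frac{1}{15 + P} \left(-17 + P\right)}{7} = \frac{-17 + P}{7 \left(15 + P\right)}$)
$\frac{1}{\left(w{\left(-20 \right)} - T\right) + 590} = \frac{1}{\left(\frac{-17 - 20}{7 \left(15 - 20\right)} - 16\right) + 590} = \frac{1}{\left(\frac{1}{7} \frac{1}{-5} \left(-37\right) - 16\right) + 590} = \frac{1}{\left(\frac{1}{7} \left(- \frac{1}{5}\right) \left(-37\right) - 16\right) + 590} = \frac{1}{\left(\frac{37}{35} - 16\right) + 590} = \frac{1}{- \frac{523}{35} + 590} = \frac{1}{\frac{20127}{35}} = \frac{35}{20127}$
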